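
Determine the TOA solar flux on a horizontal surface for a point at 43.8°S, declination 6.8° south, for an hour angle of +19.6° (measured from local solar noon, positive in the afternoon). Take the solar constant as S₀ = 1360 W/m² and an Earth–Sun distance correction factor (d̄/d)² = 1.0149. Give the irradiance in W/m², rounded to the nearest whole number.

With φ = -43.8°, δ = -6.8°, H = 19.60°: sin φ sin δ = 0.0820, cos φ cos δ cos H = 0.6752, so cos θ_z = 0.7572.
Top-of-atmosphere irradiance = S₀ (d̄/d)² cos θ_z = 1360 × 1.0149 × 0.7572 = 1045.14 W/m².

1045 W/m²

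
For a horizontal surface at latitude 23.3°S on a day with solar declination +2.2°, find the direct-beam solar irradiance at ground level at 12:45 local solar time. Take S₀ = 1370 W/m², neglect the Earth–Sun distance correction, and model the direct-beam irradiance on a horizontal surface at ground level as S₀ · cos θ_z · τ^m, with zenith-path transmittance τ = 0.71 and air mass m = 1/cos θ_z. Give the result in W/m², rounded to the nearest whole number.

Hour angle H = 15° × (12.75 − 12) = 11.25°.
cos θ_z = sin(-23.3°) sin(2.2°) + cos(-23.3°) cos(2.2°) cos(11.25°) = -0.0152 + 0.9001 = 0.8849.
Air mass m = 1/cos θ_z = 1/0.8849 = 1.130; τ^m = 0.71^1.130 = 0.6791.
Surface direct beam = 1370 × 0.8849 × 0.6791 = 823.28 W/m².

823 W/m²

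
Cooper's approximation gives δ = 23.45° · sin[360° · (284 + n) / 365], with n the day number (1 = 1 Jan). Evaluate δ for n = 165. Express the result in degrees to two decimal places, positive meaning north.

360 × (284 + 165) / 365 = 442.849°; sin(442.849°) = 0.9922.
δ = 23.45 × 0.9922 = 23.267° ≈ +23.27°.

+23.27°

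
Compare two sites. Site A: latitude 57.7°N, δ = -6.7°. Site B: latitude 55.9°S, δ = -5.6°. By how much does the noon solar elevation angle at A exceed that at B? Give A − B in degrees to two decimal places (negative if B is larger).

-14.10°

A: 90° − |57.7 − (-6.7)| = 25.60°.
B: 90° − |-55.9 − (-5.6)| = 39.70°.
A − B = 25.60 − 39.70 = -14.10°.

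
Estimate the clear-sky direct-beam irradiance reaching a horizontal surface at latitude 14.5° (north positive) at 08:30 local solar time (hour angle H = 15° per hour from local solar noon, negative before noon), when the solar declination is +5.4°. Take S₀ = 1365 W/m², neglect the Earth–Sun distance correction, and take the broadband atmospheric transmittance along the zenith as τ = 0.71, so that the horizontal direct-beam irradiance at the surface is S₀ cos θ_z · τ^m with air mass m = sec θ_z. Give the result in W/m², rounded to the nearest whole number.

475 W/m²

Hour angle H = 15° × (8.5 − 12) = -52.50°.
cos θ_z = sin(14.5°) sin(5.4°) + cos(14.5°) cos(5.4°) cos(-52.50°) = 0.0236 + 0.5868 = 0.6104.
Air mass m = 1/cos θ_z = 1/0.6104 = 1.638; τ^m = 0.71^1.638 = 0.5706.
Surface direct beam = 1365 × 0.6104 × 0.5706 = 475.42 W/m².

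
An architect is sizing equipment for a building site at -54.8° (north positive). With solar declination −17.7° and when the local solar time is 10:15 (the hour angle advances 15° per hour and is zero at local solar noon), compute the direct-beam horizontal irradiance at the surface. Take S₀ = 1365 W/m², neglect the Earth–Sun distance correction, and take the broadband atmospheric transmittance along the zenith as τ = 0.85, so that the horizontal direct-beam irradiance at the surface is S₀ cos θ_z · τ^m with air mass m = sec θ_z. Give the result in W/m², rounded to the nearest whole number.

812 W/m²

Hour angle H = 15° × (10.25 − 12) = -26.25°.
cos θ_z = sin φ sin δ + cos φ cos δ cos H = (-0.8171)(-0.3040) + (0.5764)(0.9527)(0.8969) = 0.7409.
Air mass m = 1/cos θ_z = 1/0.7409 = 1.350; τ^m = 0.85^1.350 = 0.8030.
Surface direct beam = 1365 × 0.7409 × 0.8030 = 812.10 W/m².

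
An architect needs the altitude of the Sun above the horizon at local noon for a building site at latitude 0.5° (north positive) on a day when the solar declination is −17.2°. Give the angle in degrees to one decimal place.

72.3°

At local solar noon the hour angle is zero, so the elevation is 90° − |φ − δ| = 90° − |0.5° − (-17.2°)| = 90° − 17.7° = 72.3°.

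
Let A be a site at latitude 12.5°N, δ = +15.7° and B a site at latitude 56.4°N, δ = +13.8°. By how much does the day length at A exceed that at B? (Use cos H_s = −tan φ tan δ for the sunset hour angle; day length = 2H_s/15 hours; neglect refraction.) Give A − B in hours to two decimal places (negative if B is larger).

A: H_s = arccos(−tan 12.5° · tan 15.7°) = 93.57°, so 2H_s/15 = 12.4760 h.
B: H_s = arccos(−tan 56.4° · tan 13.8°) = 111.70°, so 2H_s/15 = 14.8933 h.
A − B = 12.4760 − 14.8933 = -2.4173 h.

-2.42 h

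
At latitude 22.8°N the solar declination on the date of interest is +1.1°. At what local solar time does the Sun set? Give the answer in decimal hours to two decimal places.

The sunset hour angle satisfies cos H_s = −tan φ tan δ = -0.0081, giving H_s = 90.46°.
Sunset is at 12 + H_s/15 = 12 + 6.031 = 18.031 h local solar time.

18.03 h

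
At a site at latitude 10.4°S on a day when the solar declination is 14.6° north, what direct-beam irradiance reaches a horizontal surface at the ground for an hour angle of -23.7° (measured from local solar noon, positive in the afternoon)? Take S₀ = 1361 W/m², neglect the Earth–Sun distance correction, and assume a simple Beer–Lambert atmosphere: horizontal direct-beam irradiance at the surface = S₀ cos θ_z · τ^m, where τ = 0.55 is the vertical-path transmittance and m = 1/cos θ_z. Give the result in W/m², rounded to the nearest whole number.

545 W/m²

cos θ_z = sin φ sin δ + cos φ cos δ cos H = (-0.1805)(0.2521) + (0.9836)(0.9677)(0.9157) = 0.8261.
Air mass m = 1/cos θ_z = 1/0.8261 = 1.211; τ^m = 0.55^1.211 = 0.4848.
Surface direct beam = 1361 × 0.8261 × 0.4848 = 545.07 W/m².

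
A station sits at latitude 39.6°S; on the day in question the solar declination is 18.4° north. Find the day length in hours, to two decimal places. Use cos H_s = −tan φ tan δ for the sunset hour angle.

9.87 hours

−tan φ tan δ = −(-0.8273)(0.3327) = 0.2752; H_s = arccos(0.2752) = 74.03°.
Day length = 2 H_s / 15° h⁻¹ = 148.06° / 15 = 9.871 h.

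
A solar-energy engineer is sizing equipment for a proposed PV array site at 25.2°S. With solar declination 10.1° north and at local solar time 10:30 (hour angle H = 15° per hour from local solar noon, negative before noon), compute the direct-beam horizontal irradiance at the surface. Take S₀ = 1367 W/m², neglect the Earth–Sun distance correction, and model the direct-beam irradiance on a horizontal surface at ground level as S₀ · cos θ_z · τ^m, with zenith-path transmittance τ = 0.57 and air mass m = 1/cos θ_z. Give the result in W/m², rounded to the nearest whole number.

483 W/m²

Hour angle H = 15° × (10.5 − 12) = -22.50°.
With φ = -25.2°, δ = 10.1°, H = -22.50°: sin φ sin δ = -0.0747, cos φ cos δ cos H = 0.8230, so cos θ_z = 0.7483.
Air mass m = 1/cos θ_z = 1/0.7483 = 1.336; τ^m = 0.57^1.336 = 0.4719.
Surface direct beam = 1367 × 0.7483 × 0.4719 = 482.72 W/m².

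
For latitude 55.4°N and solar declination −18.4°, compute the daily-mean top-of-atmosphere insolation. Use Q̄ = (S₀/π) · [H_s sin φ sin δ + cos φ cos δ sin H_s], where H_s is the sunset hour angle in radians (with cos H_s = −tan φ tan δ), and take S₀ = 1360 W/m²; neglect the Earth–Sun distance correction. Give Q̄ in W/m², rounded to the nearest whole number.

The sunset hour angle satisfies cos H_s = −tan φ tan δ = 0.4822, giving H_s = 61.17°. In radians, H_s = 1.0676.
H_s sin φ sin δ = 1.0676 × 0.8231 × -0.3156 = -0.2773.
cos φ cos δ sin H_s = 0.5678 × 0.9489 × 0.8760 = 0.4720.
Q̄ = (1360/π) × (-0.2773 + 0.4720) = 432.90 × 0.1947 = 84.29 W/m².

84 W/m²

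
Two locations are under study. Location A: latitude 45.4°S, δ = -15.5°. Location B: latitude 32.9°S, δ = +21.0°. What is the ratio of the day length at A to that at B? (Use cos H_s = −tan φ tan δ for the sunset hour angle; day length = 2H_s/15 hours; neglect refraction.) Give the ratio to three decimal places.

A: H_s = arccos(−tan -45.4° · tan -15.5°) = 106.33°, so 2H_s/15 = 14.1773 h.
B: H_s = arccos(−tan -32.9° · tan 21.0°) = 75.62°, so 2H_s/15 = 10.0827 h.
Ratio A/B = 14.1773 / 10.0827 = 1.4061.

1.406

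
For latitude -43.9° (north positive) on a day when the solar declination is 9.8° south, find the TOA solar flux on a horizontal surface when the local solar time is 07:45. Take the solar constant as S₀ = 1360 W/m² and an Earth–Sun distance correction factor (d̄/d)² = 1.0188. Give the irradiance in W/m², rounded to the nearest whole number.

Hour angle H = 15° × (7.75 − 12) = -63.75°.
cos θ_z = sin(-43.9°) sin(-9.8°) + cos(-43.9°) cos(-9.8°) cos(-63.75°) = 0.1180 + 0.3140 = 0.4320.
Top-of-atmosphere irradiance = S₀ (d̄/d)² cos θ_z = 1360 × 1.0188 × 0.4320 = 598.57 W/m².

599 W/m²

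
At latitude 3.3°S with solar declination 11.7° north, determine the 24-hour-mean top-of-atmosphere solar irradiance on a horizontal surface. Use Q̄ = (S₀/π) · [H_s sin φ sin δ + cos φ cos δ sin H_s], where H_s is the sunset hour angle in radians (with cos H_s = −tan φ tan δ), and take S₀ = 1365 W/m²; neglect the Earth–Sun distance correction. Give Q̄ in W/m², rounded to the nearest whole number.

417 W/m²

−tan φ tan δ = −(-0.0577)(0.2071) = 0.0119; H_s = arccos(0.0119) = 89.32°. In radians, H_s = 1.5589.
H_s sin φ sin δ = 1.5589 × -0.0576 × 0.2028 = -0.0182.
cos φ cos δ sin H_s = 0.9983 × 0.9792 × 0.9999 = 0.9774.
Q̄ = (1365/π) × (-0.0182 + 0.9774) = 434.49 × 0.9592 = 416.76 W/m².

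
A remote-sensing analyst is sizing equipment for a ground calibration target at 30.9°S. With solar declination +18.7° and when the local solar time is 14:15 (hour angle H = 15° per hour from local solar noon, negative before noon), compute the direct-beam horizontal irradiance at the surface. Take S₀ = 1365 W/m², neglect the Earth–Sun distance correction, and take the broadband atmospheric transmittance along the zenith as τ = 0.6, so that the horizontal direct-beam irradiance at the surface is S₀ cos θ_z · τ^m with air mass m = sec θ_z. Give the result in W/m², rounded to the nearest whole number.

Hour angle H = 15° × (14.25 − 12) = 33.75°.
cos θ_z = sin φ sin δ + cos φ cos δ cos H = (-0.5135)(0.3206) + (0.8581)(0.9472)(0.8315) = 0.5112.
Air mass m = 1/cos θ_z = 1/0.5112 = 1.956; τ^m = 0.6^1.956 = 0.3682.
Surface direct beam = 1365 × 0.5112 × 0.3682 = 256.93 W/m².

257 W/m²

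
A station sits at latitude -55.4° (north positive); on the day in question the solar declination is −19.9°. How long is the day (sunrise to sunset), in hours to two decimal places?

16.22 hours

cos H_s = −tan(-55.4°) · tan(-19.9°) = -0.5247, so H_s = arccos(-0.5247) = 121.65°.
Day length = 2 H_s / 15° h⁻¹ = 243.30° / 15 = 16.220 h.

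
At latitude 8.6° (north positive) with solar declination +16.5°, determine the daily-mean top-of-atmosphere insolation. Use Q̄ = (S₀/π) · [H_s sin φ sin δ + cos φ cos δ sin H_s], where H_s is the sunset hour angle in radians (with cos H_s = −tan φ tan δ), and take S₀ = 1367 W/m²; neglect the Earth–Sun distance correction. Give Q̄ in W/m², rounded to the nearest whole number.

442 W/m²

cos H_s = −tan(8.6°) · tan(16.5°) = -0.0448, so H_s = arccos(-0.0448) = 92.57°. In radians, H_s = 1.6157.
H_s sin φ sin δ = 1.6157 × 0.1495 × 0.2840 = 0.0686.
cos φ cos δ sin H_s = 0.9888 × 0.9588 × 0.9990 = 0.9471.
Q̄ = (1367/π) × (0.0686 + 0.9471) = 435.13 × 1.0157 = 441.96 W/m².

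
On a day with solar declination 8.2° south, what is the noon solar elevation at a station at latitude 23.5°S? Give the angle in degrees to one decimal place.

At local solar noon the hour angle is zero, so the elevation is 90° − |φ − δ| = 90° − |-23.5° − (-8.2°)| = 90° − 15.3° = 74.7°.

74.7°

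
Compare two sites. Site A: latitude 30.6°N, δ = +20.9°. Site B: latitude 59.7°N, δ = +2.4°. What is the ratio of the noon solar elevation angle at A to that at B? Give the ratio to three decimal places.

2.456

A: 90° − |30.6 − (20.9)| = 80.30°.
B: 90° − |59.7 − (2.4)| = 32.70°.
Ratio A/B = 80.3000 / 32.7000 = 2.4557.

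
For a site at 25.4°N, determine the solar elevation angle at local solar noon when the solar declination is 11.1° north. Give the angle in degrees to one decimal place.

At local solar noon the hour angle is zero, so the elevation is 90° − |φ − δ| = 90° − |25.4° − (11.1°)| = 90° − 14.3° = 75.7°.

75.7°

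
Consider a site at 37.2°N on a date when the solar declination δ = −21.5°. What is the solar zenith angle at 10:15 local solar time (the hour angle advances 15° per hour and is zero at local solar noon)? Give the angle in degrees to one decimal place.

63.7°

Hour angle H = 15° × (10.25 − 12) = -26.25°.
With φ = 37.2°, δ = -21.5°, H = -26.25°: sin φ sin δ = -0.2216, cos φ cos δ cos H = 0.6647, so cos θ_z = 0.4431.
θ_z = arccos(0.4431) = 63.70°.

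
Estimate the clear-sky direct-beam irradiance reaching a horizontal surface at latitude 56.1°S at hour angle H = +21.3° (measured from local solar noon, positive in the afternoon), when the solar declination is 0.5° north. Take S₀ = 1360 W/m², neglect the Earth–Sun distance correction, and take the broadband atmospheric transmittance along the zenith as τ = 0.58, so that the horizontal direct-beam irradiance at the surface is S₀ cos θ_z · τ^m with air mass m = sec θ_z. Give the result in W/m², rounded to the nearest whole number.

With φ = -56.1°, δ = 0.5°, H = 21.30°: sin φ sin δ = -0.0072, cos φ cos δ cos H = 0.5196, so cos θ_z = 0.5124.
Air mass m = 1/cos θ_z = 1/0.5124 = 1.952; τ^m = 0.58^1.952 = 0.3453.
Surface direct beam = 1360 × 0.5124 × 0.3453 = 240.63 W/m².

241 W/m²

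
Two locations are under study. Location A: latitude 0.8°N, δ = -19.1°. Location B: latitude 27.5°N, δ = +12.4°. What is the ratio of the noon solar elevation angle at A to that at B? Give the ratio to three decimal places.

0.936

A: 90° − |0.8 − (-19.1)| = 70.10°.
B: 90° − |27.5 − (12.4)| = 74.90°.
Ratio A/B = 70.1000 / 74.9000 = 0.9359.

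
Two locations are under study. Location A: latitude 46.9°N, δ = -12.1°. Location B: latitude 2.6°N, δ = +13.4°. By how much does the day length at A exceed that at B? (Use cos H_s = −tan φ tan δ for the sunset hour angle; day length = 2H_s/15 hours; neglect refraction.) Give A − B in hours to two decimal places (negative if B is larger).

A: H_s = arccos(−tan 46.9° · tan -12.1°) = 76.76°, so 2H_s/15 = 10.2347 h.
B: H_s = arccos(−tan 2.6° · tan 13.4°) = 90.62°, so 2H_s/15 = 12.0827 h.
A − B = 10.2347 − 12.0827 = -1.8480 h.

-1.85 h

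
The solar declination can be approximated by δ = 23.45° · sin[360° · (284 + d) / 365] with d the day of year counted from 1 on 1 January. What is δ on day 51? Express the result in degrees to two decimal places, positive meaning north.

-11.58°

360 × (284 + 51) / 365 = 330.411°; sin(330.411°) = -0.4938.
δ = 23.45 × -0.4938 = -11.580° ≈ -11.58°.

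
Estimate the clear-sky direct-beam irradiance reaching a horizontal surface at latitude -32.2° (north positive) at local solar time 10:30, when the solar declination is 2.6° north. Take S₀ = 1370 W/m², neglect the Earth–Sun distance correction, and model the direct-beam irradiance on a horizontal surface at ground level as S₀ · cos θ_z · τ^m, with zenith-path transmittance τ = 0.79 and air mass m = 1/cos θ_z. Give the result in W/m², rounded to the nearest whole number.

759 W/m²

Hour angle H = 15° × (10.5 − 12) = -22.50°.
cos θ_z = sin(-32.2°) sin(2.6°) + cos(-32.2°) cos(2.6°) cos(-22.50°) = -0.0242 + 0.7810 = 0.7568.
Air mass m = 1/cos θ_z = 1/0.7568 = 1.321; τ^m = 0.79^1.321 = 0.7324.
Surface direct beam = 1370 × 0.7568 × 0.7324 = 759.36 W/m².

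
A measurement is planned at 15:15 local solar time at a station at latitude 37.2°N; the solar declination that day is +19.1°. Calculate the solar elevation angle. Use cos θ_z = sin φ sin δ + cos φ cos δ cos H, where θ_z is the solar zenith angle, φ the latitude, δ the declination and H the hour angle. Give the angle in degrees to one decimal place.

Hour angle H = 15° × (15.25 − 12) = 48.75°.
cos θ_z = sin(37.2°) sin(19.1°) + cos(37.2°) cos(19.1°) cos(48.75°) = 0.1978 + 0.4963 = 0.6941.
θ_z = arccos(0.6941) = 46.04°, so the elevation is 90° − 46.04° = 43.96°.

44.0°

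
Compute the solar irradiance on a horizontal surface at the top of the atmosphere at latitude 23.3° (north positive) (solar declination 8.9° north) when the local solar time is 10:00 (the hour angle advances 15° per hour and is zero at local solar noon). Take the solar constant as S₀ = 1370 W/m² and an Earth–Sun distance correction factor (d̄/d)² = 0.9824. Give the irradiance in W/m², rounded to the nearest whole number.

1140 W/m²

Hour angle H = 15° × (10 − 12) = -30.00°.
cos θ_z = sin φ sin δ + cos φ cos δ cos H = (0.3955)(0.1547) + (0.9184)(0.9880)(0.8660) = 0.8470.
Top-of-atmosphere irradiance = S₀ (d̄/d)² cos θ_z = 1370 × 0.9824 × 0.8470 = 1139.97 W/m².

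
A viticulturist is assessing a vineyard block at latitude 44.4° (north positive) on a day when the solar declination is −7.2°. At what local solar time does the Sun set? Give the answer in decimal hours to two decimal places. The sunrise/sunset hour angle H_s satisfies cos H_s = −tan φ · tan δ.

17.53 h

−tan φ tan δ = −(0.9793)(-0.1263) = 0.1237; H_s = arccos(0.1237) = 82.89°.
Sunset is at 12 + H_s/15 = 12 + 5.526 = 17.526 h local solar time.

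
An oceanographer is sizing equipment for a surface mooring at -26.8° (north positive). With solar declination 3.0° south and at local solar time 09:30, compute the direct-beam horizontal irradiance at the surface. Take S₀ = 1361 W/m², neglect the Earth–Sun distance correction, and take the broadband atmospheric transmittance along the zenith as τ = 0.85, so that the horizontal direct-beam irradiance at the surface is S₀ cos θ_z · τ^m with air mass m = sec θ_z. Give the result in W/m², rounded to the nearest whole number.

Hour angle H = 15° × (9.5 − 12) = -37.50°.
With φ = -26.8°, δ = -3.0°, H = -37.50°: sin φ sin δ = 0.0236, cos φ cos δ cos H = 0.7072, so cos θ_z = 0.7308.
Air mass m = 1/cos θ_z = 1/0.7308 = 1.368; τ^m = 0.85^1.368 = 0.8007.
Surface direct beam = 1361 × 0.7308 × 0.8007 = 796.39 W/m².

796 W/m²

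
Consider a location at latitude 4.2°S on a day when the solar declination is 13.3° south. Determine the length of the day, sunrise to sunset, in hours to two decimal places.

−tan φ tan δ = −(-0.0734)(-0.2364) = -0.0174; H_s = arccos(-0.0174) = 91.00°.
Day length = 2 H_s / 15° h⁻¹ = 182.00° / 15 = 12.133 h.

12.13 hours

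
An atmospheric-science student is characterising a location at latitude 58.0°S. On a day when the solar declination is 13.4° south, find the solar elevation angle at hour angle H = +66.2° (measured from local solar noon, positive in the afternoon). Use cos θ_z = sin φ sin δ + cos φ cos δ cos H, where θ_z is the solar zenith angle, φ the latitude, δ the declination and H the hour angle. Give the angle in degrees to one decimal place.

With φ = -58.0°, δ = -13.4°, H = 66.20°: sin φ sin δ = 0.1965, cos φ cos δ cos H = 0.2080, so cos θ_z = 0.4045.
θ_z = arccos(0.4045) = 66.14°, so the elevation is 90° − 66.14° = 23.86°.

23.9°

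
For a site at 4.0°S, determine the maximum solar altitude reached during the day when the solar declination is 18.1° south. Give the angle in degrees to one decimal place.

75.9°

At local solar noon the hour angle is zero, so the elevation is 90° − |φ − δ| = 90° − |-4.0° − (-18.1°)| = 90° − 14.1° = 75.9°.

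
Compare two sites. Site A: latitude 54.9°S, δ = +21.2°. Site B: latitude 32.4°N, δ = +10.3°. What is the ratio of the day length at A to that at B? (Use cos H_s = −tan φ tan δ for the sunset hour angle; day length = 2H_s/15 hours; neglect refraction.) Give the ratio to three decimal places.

A: H_s = arccos(−tan -54.9° · tan 21.2°) = 56.50°, so 2H_s/15 = 7.5333 h.
B: H_s = arccos(−tan 32.4° · tan 10.3°) = 96.62°, so 2H_s/15 = 12.8827 h.
Ratio A/B = 7.5333 / 12.8827 = 0.5848.

0.585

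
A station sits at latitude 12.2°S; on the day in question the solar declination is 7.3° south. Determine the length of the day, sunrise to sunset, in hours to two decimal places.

12.21 hours

cos H_s = −tan(-12.2°) · tan(-7.3°) = -0.0277, so H_s = arccos(-0.0277) = 91.59°.
Day length = 2 H_s / 15° h⁻¹ = 183.18° / 15 = 12.212 h.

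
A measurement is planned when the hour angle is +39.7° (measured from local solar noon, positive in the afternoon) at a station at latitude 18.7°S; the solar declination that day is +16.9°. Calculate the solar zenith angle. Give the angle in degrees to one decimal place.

With φ = -18.7°, δ = 16.9°, H = 39.70°: sin φ sin δ = -0.0932, cos φ cos δ cos H = 0.6973, so cos θ_z = 0.6041.
θ_z = arccos(0.6041) = 52.84°.

52.8°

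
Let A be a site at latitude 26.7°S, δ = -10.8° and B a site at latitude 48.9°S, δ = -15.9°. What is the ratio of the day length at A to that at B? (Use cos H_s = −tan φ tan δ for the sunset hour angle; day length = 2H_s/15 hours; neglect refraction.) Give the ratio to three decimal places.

0.876

A: H_s = arccos(−tan -26.7° · tan -10.8°) = 95.51°, so 2H_s/15 = 12.7347 h.
B: H_s = arccos(−tan -48.9° · tan -15.9°) = 109.06°, so 2H_s/15 = 14.5413 h.
Ratio A/B = 12.7347 / 14.5413 = 0.8758.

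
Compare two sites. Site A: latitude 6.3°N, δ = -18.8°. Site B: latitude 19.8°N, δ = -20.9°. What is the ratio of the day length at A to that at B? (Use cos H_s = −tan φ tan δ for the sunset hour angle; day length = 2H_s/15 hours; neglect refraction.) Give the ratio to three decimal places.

A: H_s = arccos(−tan 6.3° · tan -18.8°) = 87.85°, so 2H_s/15 = 11.7133 h.
B: H_s = arccos(−tan 19.8° · tan -20.9°) = 82.10°, so 2H_s/15 = 10.9467 h.
Ratio A/B = 11.7133 / 10.9467 = 1.0700.

1.070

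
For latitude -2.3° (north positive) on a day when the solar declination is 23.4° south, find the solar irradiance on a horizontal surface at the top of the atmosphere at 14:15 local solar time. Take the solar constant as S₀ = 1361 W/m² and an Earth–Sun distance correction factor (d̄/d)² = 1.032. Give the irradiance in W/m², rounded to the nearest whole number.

1093 W/m²

Hour angle H = 15° × (14.25 − 12) = 33.75°.
cos θ_z = sin(-2.3°) sin(-23.4°) + cos(-2.3°) cos(-23.4°) cos(33.75°) = 0.0159 + 0.7625 = 0.7784.
Top-of-atmosphere irradiance = S₀ (d̄/d)² cos θ_z = 1361 × 1.032 × 0.7784 = 1093.30 W/m².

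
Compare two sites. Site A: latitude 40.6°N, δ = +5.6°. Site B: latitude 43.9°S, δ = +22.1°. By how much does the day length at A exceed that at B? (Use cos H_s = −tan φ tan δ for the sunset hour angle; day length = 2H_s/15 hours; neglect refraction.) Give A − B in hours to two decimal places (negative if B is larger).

+3.71 h

A: H_s = arccos(−tan 40.6° · tan 5.6°) = 94.82°, so 2H_s/15 = 12.6427 h.
B: H_s = arccos(−tan -43.9° · tan 22.1°) = 67.00°, so 2H_s/15 = 8.9333 h.
A − B = 12.6427 − 8.9333 = 3.7094 h.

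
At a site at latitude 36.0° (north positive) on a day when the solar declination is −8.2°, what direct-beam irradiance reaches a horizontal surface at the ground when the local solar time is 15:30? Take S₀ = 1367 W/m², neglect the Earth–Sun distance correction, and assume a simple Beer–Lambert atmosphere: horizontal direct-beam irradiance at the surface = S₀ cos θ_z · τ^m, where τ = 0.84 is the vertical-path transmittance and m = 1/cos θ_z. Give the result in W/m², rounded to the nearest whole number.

358 W/m²

Hour angle H = 15° × (15.5 − 12) = 52.50°.
cos θ_z = sin φ sin δ + cos φ cos δ cos H = (0.5878)(-0.1426) + (0.8090)(0.9898)(0.6088) = 0.4037.
Air mass m = 1/cos θ_z = 1/0.4037 = 2.477; τ^m = 0.84^2.477 = 0.6493.
Surface direct beam = 1367 × 0.4037 × 0.6493 = 358.32 W/m².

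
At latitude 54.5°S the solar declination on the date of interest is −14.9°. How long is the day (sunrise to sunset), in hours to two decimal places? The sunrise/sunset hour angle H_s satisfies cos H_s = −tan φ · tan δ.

14.92 hours

cos H_s = −tan(-54.5°) · tan(-14.9°) = -0.3730, so H_s = arccos(-0.3730) = 111.90°.
Day length = 2 H_s / 15° h⁻¹ = 223.80° / 15 = 14.920 h.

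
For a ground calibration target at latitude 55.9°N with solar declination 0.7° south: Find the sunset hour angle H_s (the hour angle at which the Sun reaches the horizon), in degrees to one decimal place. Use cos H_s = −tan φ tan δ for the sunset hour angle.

89.0°

cos H_s = −tan(55.9°) · tan(-0.7°) = 0.0180, so H_s = arccos(0.0180) = 88.97°.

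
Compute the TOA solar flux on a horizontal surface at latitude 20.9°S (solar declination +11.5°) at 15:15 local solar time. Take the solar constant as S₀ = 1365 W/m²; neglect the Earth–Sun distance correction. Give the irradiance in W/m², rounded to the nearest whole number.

727 W/m²

Hour angle H = 15° × (15.25 − 12) = 48.75°.
cos θ_z = sin(-20.9°) sin(11.5°) + cos(-20.9°) cos(11.5°) cos(48.75°) = -0.0711 + 0.6036 = 0.5325.
Top-of-atmosphere irradiance = S₀ cos θ_z = 1365 × 0.5325 = 726.86 W/m².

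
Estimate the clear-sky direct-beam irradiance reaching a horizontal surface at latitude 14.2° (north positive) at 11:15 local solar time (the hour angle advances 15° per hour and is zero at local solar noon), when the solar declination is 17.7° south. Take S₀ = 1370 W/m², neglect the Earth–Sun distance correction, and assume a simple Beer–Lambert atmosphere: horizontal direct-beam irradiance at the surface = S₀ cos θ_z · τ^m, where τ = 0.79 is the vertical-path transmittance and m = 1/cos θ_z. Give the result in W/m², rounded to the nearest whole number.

858 W/m²

Hour angle H = 15° × (11.25 − 12) = -11.25°.
cos θ_z = sin φ sin δ + cos φ cos δ cos H = (0.2453)(-0.3040) + (0.9694)(0.9527)(0.9808) = 0.8312.
Air mass m = 1/cos θ_z = 1/0.8312 = 1.203; τ^m = 0.79^1.203 = 0.7531.
Surface direct beam = 1370 × 0.8312 × 0.7531 = 857.59 W/m².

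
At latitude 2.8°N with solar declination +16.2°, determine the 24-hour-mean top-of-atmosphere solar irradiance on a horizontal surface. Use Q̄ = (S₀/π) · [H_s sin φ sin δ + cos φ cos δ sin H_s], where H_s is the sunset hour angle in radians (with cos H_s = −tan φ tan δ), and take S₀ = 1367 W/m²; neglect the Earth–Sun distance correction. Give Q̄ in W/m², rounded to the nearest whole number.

cos H_s = −tan(2.8°) · tan(16.2°) = -0.0142, so H_s = arccos(-0.0142) = 90.81°. In radians, H_s = 1.5849.
H_s sin φ sin δ = 1.5849 × 0.0488 × 0.2790 = 0.0216.
cos φ cos δ sin H_s = 0.9988 × 0.9603 × 0.9999 = 0.9591.
Q̄ = (1367/π) × (0.0216 + 0.9591) = 435.13 × 0.9807 = 426.73 W/m².

427 W/m²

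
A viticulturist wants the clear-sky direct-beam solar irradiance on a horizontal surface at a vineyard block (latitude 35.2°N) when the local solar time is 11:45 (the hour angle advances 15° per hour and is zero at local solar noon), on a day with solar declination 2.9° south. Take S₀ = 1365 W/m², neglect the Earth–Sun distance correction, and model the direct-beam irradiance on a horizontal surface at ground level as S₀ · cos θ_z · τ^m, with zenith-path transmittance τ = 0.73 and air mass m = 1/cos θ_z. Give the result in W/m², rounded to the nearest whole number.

Hour angle H = 15° × (11.75 − 12) = -3.75°.
cos θ_z = sin(35.2°) sin(-2.9°) + cos(35.2°) cos(-2.9°) cos(-3.75°) = -0.0292 + 0.8144 = 0.7852.
Air mass m = 1/cos θ_z = 1/0.7852 = 1.274; τ^m = 0.73^1.274 = 0.6697.
Surface direct beam = 1365 × 0.7852 × 0.6697 = 717.78 W/m².

718 W/m²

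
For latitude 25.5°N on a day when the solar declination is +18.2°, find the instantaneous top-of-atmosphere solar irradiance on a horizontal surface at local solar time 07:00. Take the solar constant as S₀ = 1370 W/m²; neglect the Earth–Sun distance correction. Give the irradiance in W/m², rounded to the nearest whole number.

488 W/m²

Hour angle H = 15° × (7 − 12) = -75.00°.
With φ = 25.5°, δ = 18.2°, H = -75.00°: sin φ sin δ = 0.1345, cos φ cos δ cos H = 0.2219, so cos θ_z = 0.3564.
Top-of-atmosphere irradiance = S₀ cos θ_z = 1370 × 0.3564 = 488.27 W/m².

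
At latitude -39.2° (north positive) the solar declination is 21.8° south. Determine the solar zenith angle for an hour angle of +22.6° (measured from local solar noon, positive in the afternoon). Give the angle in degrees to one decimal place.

cos θ_z = sin φ sin δ + cos φ cos δ cos H = (-0.6320)(-0.3714) + (0.7749)(0.9285)(0.9232) = 0.8990.
θ_z = arccos(0.8990) = 25.97°.

26.0°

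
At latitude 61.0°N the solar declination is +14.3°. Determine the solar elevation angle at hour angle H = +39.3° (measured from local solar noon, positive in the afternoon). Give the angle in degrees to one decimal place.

cos θ_z = sin(61.0°) sin(14.3°) + cos(61.0°) cos(14.3°) cos(39.30°) = 0.2160 + 0.3635 = 0.5795.
θ_z = arccos(0.5795) = 54.58°, so the elevation is 90° − 54.58° = 35.42°.

35.4°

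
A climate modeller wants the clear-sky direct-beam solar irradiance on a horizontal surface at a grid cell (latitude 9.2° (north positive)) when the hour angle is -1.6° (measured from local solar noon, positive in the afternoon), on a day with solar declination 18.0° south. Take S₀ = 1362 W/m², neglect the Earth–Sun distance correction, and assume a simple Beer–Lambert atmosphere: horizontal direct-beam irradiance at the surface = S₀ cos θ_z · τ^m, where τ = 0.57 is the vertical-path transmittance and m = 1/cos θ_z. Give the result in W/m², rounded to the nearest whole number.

643 W/m²

cos θ_z = sin(9.2°) sin(-18.0°) + cos(9.2°) cos(-18.0°) cos(-1.60°) = -0.0494 + 0.9385 = 0.8891.
Air mass m = 1/cos θ_z = 1/0.8891 = 1.125; τ^m = 0.57^1.125 = 0.5313.
Surface direct beam = 1362 × 0.8891 × 0.5313 = 643.38 W/m².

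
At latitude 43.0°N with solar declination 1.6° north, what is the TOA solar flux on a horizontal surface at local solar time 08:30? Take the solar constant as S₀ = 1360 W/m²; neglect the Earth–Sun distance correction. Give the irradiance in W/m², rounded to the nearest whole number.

631 W/m²

Hour angle H = 15° × (8.5 − 12) = -52.50°.
With φ = 43.0°, δ = 1.6°, H = -52.50°: sin φ sin δ = 0.0190, cos φ cos δ cos H = 0.4450, so cos θ_z = 0.4640.
Top-of-atmosphere irradiance = S₀ cos θ_z = 1360 × 0.4640 = 631.04 W/m².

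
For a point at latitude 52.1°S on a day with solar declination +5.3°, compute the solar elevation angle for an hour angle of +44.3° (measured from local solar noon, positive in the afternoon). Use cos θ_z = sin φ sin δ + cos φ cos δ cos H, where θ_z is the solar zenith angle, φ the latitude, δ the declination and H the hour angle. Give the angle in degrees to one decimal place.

cos θ_z = sin φ sin δ + cos φ cos δ cos H = (-0.7891)(0.0924) + (0.6143)(0.9957)(0.7157) = 0.3649.
θ_z = arccos(0.3649) = 68.60°, so the elevation is 90° − 68.60° = 21.40°.

21.4°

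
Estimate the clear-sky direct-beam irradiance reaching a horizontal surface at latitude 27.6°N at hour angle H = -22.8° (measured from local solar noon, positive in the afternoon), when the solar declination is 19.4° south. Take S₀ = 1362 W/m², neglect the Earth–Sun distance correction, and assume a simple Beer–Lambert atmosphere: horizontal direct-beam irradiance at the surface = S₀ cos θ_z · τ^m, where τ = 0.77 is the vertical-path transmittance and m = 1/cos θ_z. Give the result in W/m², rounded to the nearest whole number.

550 W/m²

cos θ_z = sin φ sin δ + cos φ cos δ cos H = (0.4633)(-0.3322) + (0.8862)(0.9432)(0.9219) = 0.6167.
Air mass m = 1/cos θ_z = 1/0.6167 = 1.622; τ^m = 0.77^1.622 = 0.6545.
Surface direct beam = 1362 × 0.6167 × 0.6545 = 549.74 W/m².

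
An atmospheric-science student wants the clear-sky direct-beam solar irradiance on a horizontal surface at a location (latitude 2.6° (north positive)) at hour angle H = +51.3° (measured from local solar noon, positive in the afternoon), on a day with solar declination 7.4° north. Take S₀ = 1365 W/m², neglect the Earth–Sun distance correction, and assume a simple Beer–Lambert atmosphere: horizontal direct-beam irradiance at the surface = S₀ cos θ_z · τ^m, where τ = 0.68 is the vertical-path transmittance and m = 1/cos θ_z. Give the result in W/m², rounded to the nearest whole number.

cos θ_z = sin φ sin δ + cos φ cos δ cos H = (0.0454)(0.1288) + (0.9990)(0.9917)(0.6252) = 0.6252.
Air mass m = 1/cos θ_z = 1/0.6252 = 1.599; τ^m = 0.68^1.599 = 0.5397.
Surface direct beam = 1365 × 0.6252 × 0.5397 = 460.58 W/m².

461 W/m²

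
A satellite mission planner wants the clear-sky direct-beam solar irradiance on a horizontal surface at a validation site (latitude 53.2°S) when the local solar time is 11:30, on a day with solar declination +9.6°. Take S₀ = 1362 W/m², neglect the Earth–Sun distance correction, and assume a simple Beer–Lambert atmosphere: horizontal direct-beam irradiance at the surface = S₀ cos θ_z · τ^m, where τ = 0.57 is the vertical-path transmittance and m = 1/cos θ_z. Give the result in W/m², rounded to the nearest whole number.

178 W/m²

Hour angle H = 15° × (11.5 − 12) = -7.50°.
With φ = -53.2°, δ = 9.6°, H = -7.50°: sin φ sin δ = -0.1335, cos φ cos δ cos H = 0.5856, so cos θ_z = 0.4521.
Air mass m = 1/cos θ_z = 1/0.4521 = 2.212; τ^m = 0.57^2.212 = 0.2884.
Surface direct beam = 1362 × 0.4521 × 0.2884 = 177.59 W/m².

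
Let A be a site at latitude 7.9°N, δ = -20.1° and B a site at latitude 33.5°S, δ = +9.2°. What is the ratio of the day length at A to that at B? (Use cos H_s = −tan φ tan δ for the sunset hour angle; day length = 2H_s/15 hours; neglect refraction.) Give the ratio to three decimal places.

A: H_s = arccos(−tan 7.9° · tan -20.1°) = 87.09°, so 2H_s/15 = 11.6120 h.
B: H_s = arccos(−tan -33.5° · tan 9.2°) = 83.85°, so 2H_s/15 = 11.1800 h.
Ratio A/B = 11.6120 / 11.1800 = 1.0386.

1.039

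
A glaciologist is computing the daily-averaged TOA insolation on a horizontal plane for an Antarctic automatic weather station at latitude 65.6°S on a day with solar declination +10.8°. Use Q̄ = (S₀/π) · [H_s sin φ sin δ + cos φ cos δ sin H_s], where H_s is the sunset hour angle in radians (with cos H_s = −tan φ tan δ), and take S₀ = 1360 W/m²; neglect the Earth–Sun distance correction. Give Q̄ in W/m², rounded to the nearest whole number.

75 W/m²

The sunset hour angle satisfies cos H_s = −tan φ tan δ = 0.4205, giving H_s = 65.13°. In radians, H_s = 1.1367.
H_s sin φ sin δ = 1.1367 × -0.9107 × 0.1874 = -0.1940.
cos φ cos δ sin H_s = 0.4131 × 0.9823 × 0.9073 = 0.3682.
Q̄ = (1360/π) × (-0.1940 + 0.3682) = 432.90 × 0.1742 = 75.41 W/m².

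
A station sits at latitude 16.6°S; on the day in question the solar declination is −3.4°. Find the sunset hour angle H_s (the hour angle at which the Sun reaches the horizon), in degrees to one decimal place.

91.0°

cos H_s = −tan(-16.6°) · tan(-3.4°) = -0.0177, so H_s = arccos(-0.0177) = 91.01°.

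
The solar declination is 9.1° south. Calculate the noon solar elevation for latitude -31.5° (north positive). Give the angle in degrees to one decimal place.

At local solar noon the hour angle is zero, so the elevation is 90° − |φ − δ| = 90° − |-31.5° − (-9.1°)| = 90° − 22.4° = 67.6°.

67.6°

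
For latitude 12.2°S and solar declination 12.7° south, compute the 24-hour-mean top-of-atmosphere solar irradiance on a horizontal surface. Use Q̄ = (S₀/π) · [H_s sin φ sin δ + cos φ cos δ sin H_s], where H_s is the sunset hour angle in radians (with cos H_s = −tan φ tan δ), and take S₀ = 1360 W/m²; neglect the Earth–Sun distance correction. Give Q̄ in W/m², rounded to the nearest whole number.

445 W/m²

cos H_s = −tan(-12.2°) · tan(-12.7°) = -0.0487, so H_s = arccos(-0.0487) = 92.79°. In radians, H_s = 1.6195.
H_s sin φ sin δ = 1.6195 × -0.2113 × -0.2198 = 0.0752.
cos φ cos δ sin H_s = 0.9774 × 0.9755 × 0.9988 = 0.9523.
Q̄ = (1360/π) × (0.0752 + 0.9523) = 432.90 × 1.0275 = 444.80 W/m².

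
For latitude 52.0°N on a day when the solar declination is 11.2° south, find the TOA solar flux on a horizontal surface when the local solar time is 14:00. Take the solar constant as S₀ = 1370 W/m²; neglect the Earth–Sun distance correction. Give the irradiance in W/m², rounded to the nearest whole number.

507 W/m²

Hour angle H = 15° × (14 − 12) = 30.00°.
cos θ_z = sin φ sin δ + cos φ cos δ cos H = (0.7880)(-0.1942) + (0.6157)(0.9810)(0.8660) = 0.3700.
Top-of-atmosphere irradiance = S₀ cos θ_z = 1370 × 0.3700 = 506.90 W/m².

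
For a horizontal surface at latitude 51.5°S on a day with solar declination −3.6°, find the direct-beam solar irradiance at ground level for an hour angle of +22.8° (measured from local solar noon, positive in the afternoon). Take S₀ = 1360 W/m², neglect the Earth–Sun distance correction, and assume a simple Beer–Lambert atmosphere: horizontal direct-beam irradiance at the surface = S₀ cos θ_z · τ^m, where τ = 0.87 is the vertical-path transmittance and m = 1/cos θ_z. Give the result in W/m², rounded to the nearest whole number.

With φ = -51.5°, δ = -3.6°, H = 22.80°: sin φ sin δ = 0.0491, cos φ cos δ cos H = 0.5727, so cos θ_z = 0.6218.
Air mass m = 1/cos θ_z = 1/0.6218 = 1.608; τ^m = 0.87^1.608 = 0.7994.
Surface direct beam = 1360 × 0.6218 × 0.7994 = 676.01 W/m².

676 W/m²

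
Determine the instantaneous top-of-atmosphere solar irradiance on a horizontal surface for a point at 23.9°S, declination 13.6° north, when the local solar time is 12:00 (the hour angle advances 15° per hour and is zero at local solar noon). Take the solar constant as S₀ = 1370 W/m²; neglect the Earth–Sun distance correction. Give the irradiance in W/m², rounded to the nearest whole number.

1087 W/m²

Hour angle H = 15° × (12 − 12) = 0.00°.
cos θ_z = sin(-23.9°) sin(13.6°) + cos(-23.9°) cos(13.6°) cos(0.00°) = -0.0953 + 0.8886 = 0.7933.
Top-of-atmosphere irradiance = S₀ cos θ_z = 1370 × 0.7933 = 1086.82 W/m².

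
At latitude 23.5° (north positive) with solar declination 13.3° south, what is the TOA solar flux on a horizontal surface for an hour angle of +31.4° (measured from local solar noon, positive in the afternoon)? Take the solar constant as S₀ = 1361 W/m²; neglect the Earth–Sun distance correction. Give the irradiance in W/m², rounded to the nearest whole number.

cos θ_z = sin φ sin δ + cos φ cos δ cos H = (0.3987)(-0.2300) + (0.9171)(0.9732)(0.8536) = 0.6702.
Top-of-atmosphere irradiance = S₀ cos θ_z = 1361 × 0.6702 = 912.14 W/m².

912 W/m²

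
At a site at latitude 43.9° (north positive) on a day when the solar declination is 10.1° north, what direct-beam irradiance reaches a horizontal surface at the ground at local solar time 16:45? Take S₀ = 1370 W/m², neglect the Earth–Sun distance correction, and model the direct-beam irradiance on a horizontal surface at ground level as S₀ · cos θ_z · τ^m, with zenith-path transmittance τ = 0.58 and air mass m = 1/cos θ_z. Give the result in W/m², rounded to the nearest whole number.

101 W/m²

Hour angle H = 15° × (16.75 − 12) = 71.25°.
cos θ_z = sin(43.9°) sin(10.1°) + cos(43.9°) cos(10.1°) cos(71.25°) = 0.1216 + 0.2280 = 0.3496.
Air mass m = 1/cos θ_z = 1/0.3496 = 2.860; τ^m = 0.58^2.860 = 0.2106.
Surface direct beam = 1370 × 0.3496 × 0.2106 = 100.87 W/m².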